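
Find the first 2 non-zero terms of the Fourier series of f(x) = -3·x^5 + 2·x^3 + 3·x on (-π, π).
(-738 - 6·π^4 + 124·π^2)·sin(x) + (-17·π^2 + 45/2 + 3·π^4)·sin(2·x)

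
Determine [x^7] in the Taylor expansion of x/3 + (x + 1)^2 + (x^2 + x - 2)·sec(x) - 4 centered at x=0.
Expand to order 7: x/3 + (x + 1)^2 + (x^2 + x - 2)·sec(x) - 4 = 61·x^7/720 + 7·x^6/180 + 5·x^5/24 + x^4/12 + x^3/2 + x^2 + 10·x/3 - 5 + O(x^8).
The coefficient of x^7 is 61/720.

Final answer: 61/720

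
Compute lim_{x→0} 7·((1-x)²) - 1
Direct substitution at x = 0 gives 6.

Final answer: 6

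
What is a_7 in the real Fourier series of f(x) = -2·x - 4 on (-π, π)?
a_7 = (1/π) ∫_{-π}^{π} f(x)·cos(7x) dx.
Evaluate the integral (use parity and integration by parts as needed): a_7 = 0.

Final answer: 0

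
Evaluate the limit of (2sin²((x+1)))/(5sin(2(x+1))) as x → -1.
Both numerator and denominator → 0 as x → -1; this is a 0/0 indeterminate form.
Expand each to leading order near x = -1: numerator ~ 2·(x + 1)^2, denominator ~ 10·(x + 1).
The limit of the ratio is 0.

Final answer: 0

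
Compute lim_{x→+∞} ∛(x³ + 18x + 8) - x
This is an ∞ − ∞ indeterminate form.
Multiply by (A² + AB + B²)/(A² + AB + B²) where A = ∛(x³+18x + 8), B = x to use A³ − B³ = (A−B)(A²+AB+B²); the x³ terms cancel, leaving (18x + 8)/(A²+AB+B²) with denominator ~ 3x², so the limit is 0.
Limit = 0.

Final answer: 0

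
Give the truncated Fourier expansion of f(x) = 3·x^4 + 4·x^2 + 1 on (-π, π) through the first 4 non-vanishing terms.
(128 - 24·π^2)·cos(x) + (-5 + 6·π^2)·cos(2·x) - 8·π^2·cos(3·x)/3 + 1 + 4·π^2/3 + 3·π^4/5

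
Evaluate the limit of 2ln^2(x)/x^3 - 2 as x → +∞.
The quotient is an ∞/∞ indeterminate form as x → +∞.
The polynomial denominator x^3 dominates the logarithmic numerator (any positive power of x ≫ ln^2(x) as x → ∞), so the quotient → 0.
Adding the constant: 0 - 2 = -2. Limit = -2.

Final answer: -2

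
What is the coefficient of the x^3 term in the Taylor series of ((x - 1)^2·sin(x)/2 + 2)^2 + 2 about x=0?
Expand to order 3: ((x - 1)^2·sin(x)/2 + 2)^2 + 2 = 2·x^3/3 - 15·x^2/4 + 2·x + 6 + O(x^4).
The coefficient of x^3 is 2/3.

Final answer: 2/3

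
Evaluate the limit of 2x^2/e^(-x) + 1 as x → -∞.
The quotient is an ∞/∞ indeterminate form as x → -∞.
Compare growth rates of the dominant terms (exponentials ≫ polynomials ≫ logarithms), or apply L'Hôpital's rule; the quotient → 0.
Adding the constant: 0 + 1 = 1. Limit = 1.

Final answer: 1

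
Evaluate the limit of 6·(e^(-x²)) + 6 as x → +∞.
Evaluate the dominant behaviour as x → +∞; each term tends to a finite value or vanishes.
Limit = 6.

Final answer: 6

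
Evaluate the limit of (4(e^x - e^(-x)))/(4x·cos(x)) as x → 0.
Both numerator and denominator → 0 as x → 0; this is a 0/0 indeterminate form.
Expand each to leading order near x = 0: numerator ~ 8·x, denominator ~ 4·x.
The limit of the ratio is 2.

Final answer: 2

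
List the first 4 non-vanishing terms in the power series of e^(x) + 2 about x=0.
x^3/6 + x^2/2 + x + 3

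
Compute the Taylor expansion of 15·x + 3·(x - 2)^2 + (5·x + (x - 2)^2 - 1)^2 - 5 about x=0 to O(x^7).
x^4 + 2·x^3 + 10·x^2 + 9·x + 16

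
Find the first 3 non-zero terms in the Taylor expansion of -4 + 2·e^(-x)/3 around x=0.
x^2/3 - 2·x/3 - 10/3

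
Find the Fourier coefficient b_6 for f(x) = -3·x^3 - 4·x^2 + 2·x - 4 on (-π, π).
b_6 = (1/π) ∫_{-π}^{π} f(x)·sin(6x) dx.
Evaluate the integral (use parity and integration by parts as needed): b_6 = -5/6 + π^2.

Final answer: -5/6 + π^2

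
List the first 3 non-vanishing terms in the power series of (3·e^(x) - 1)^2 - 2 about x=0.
15·x^2 + 12·x + 2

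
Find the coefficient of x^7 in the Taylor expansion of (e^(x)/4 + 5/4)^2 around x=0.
Expand to order 7: (e^(x)/4 + 5/4)^2 = 23·x^7/13440 + 37·x^6/5760 + 7·x^5/320 + 13·x^4/192 + 3·x^3/16 + 7·x^2/16 + 3·x/4 + 9/4 + O(x^8).
The coefficient of x^7 is 23/13440.

Final answer: 23/13440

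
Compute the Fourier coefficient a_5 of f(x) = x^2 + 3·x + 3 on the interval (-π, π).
a_5 = (1/π) ∫_{-π}^{π} f(x)·cos(5x) dx.
Evaluate the integral (use parity and integration by parts as needed): a_5 = -4/25.

Final answer: -4/25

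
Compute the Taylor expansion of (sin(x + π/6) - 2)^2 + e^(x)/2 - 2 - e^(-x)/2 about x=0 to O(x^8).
x^7·(1/5040 - √(3)/168) + x^6/40 + x^5·(1/120 + √(3)/20) - x^4/4 + x^3/6 + 3·x^2/2 + x·(1 - 3·√(3)/2) + 1/4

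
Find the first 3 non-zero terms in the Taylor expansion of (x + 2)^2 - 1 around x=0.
x^2 + 4·x + 3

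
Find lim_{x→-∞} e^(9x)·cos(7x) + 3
Evaluate the dominant behaviour as x → -∞; each term tends to a finite value or vanishes.
Limit = 3.

Final answer: 3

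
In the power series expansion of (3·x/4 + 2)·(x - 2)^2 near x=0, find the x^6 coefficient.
Expand to order 6: (3·x/4 + 2)·(x - 2)^2 = 3·x^3/4 - x^2 - 5·x + 8 + O(x^7).
The coefficient of x^6 is 0.

Final answer: 0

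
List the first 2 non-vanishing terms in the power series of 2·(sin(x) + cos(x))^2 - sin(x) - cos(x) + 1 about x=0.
3·x + 2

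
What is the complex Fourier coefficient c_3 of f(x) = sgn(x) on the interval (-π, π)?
Compute the real Fourier coefficients first: a_3 = 0, b_3 = 4/(3·π).
Then c_3 = (a_3 − i·b_3)/2 = -2·i/(3·π).

Final answer: -2·i/(3·π)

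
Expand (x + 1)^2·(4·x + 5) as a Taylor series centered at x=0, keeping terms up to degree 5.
4·x^3 + 13·x^2 + 14·x + 5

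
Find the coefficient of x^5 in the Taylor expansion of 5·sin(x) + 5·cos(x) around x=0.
Expand to order 5: 5·sin(x) + 5·cos(x) = x^5/24 + 5·x^4/24 - 5·x^3/6 - 5·x^2/2 + 5·x + 5 + O(x^6).
The coefficient of x^5 is 1/24.

Final answer: 1/24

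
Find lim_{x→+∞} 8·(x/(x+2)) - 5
Evaluate the dominant behaviour as x → +∞; each term tends to a finite value or vanishes.
Limit = 3.

Final answer: 3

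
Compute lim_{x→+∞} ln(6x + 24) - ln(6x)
This is an ∞ − ∞ indeterminate form.
Combine the logarithms: ln(6x+24) − ln(6x) = ln((6x+24)/(6x)) = ln(1 + 24/(6x)) → ln(1) = 0.
Limit = 0.

Final answer: 0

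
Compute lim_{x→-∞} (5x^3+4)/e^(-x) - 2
The quotient is an ∞/∞ indeterminate form as x → -∞.
Compare growth rates of the dominant terms (exponentials ≫ polynomials ≫ logarithms), or apply L'Hôpital's rule; the quotient → 0.
Adding the constant: 0 - 2 = -2. Limit = -2.

Final answer: -2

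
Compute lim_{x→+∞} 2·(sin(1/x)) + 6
Evaluate the dominant behaviour as x → +∞; each term tends to a finite value or vanishes.
Limit = 6.

Final answer: 6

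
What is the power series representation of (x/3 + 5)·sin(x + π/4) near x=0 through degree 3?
-√(2)·x^3/2 - 13·√(2)·x^2/12 + 8·√(2)·x/3 + 5·√(2)/2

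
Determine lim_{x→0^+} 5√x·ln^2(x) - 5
The product is a 0·∞ indeterminate form at x → 0⁺.
Rewrite the product as 5·ln^2(x) / x^(-1/2) and apply L'Hôpital, or use the standard hierarchy x^(-1/2) ≫ |ln x|^2 as x → 0⁺.
The indeterminate product → 0, so the limit = -5.

Final answer: -5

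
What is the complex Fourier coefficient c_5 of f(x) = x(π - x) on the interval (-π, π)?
Compute the real Fourier coefficients first: a_5 = 4/25, b_5 = 2·π/5.
Then c_5 = (a_5 − i·b_5)/2 = 2/25 - i·π/5.

Final answer: 2/25 - i·π/5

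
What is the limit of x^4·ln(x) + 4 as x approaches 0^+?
The product is a 0·∞ indeterminate form at x → 0⁺.
Rewrite the product as ln(x) / x^(-4) and apply L'Hôpital, or use the standard hierarchy x^(-4) ≫ |ln x| as x → 0⁺.
The indeterminate product → 0, so the limit = 4.

Final answer: 4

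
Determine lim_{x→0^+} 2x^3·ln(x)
This is a 0·∞ indeterminate form at x → 0⁺.
Rewrite the product as 2·ln(x) / x^(-3) and apply L'Hôpital, or use the standard hierarchy x^(-3) ≫ |ln x| as x → 0⁺.
The indeterminate product → 0, so the limit = 0.

Final answer: 0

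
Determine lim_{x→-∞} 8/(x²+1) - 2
Evaluate the dominant behaviour as x → -∞; each term tends to a finite value or vanishes.
Limit = -2.

Final answer: -2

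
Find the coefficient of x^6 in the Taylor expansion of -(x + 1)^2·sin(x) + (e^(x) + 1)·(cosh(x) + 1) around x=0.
Expand to order 6: -(x + 1)^2·sin(x) + (e^(x) + 1)·(cosh(x) + 1) = 11·x^6/360 + 3·x^5/10 + 3·x^4/4 + x + 4 + O(x^7).
The coefficient of x^6 is 11/360.

Final answer: 11/360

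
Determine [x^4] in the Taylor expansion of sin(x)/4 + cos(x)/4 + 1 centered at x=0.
Expand to order 4: sin(x)/4 + cos(x)/4 + 1 = x^4/96 - x^3/24 - x^2/8 + x/4 + 5/4 + O(x^5).
The coefficient of x^4 is 1/96.

Final answer: 1/96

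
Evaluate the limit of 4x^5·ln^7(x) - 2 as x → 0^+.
The product is a 0·∞ indeterminate form at x → 0⁺.
Rewrite the product as 4·ln^7(x) / x^(-5) and apply L'Hôpital, or use the standard hierarchy x^(-5) ≫ |ln x|^7 as x → 0⁺.
The indeterminate product → 0, so the limit = -2.

Final answer: -2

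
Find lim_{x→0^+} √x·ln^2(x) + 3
The product is a 0·∞ indeterminate form at x → 0⁺.
Rewrite the product as ln^2(x) / x^(-1/2) and apply L'Hôpital, or use the standard hierarchy x^(-1/2) ≫ |ln x|^2 as x → 0⁺.
The indeterminate product → 0, so the limit = 3.

Final answer: 3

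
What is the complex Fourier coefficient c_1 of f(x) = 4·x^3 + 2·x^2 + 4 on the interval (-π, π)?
Compute the real Fourier coefficients first: a_1 = -8, b_1 = -48 + 8·π^2.
Then c_1 = (a_1 − i·b_1)/2 = -4 - 4·i·π^2 + 24·i.

Final answer: -4 - 4·i·π^2 + 24·i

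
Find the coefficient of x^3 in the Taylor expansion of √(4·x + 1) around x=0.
Expand to order 3: √(4·x + 1) = 4·x^3 - 2·x^2 + 2·x + 1 + O(x^4).
The coefficient of x^3 is 4.

Final answer: 4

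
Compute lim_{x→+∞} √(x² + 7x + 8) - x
This is an ∞ − ∞ indeterminate form.
Multiply and divide by the conjugate √(x²+7x + 8) + x; the x² terms cancel, leaving (7x + 8)/(√(x²+7x + 8)+x) → 7/2.
Limit = 7/2.

Final answer: 7/2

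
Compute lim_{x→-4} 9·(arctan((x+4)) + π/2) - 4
Direct substitution at x = -4 gives -4 + 9·π/2.

Final answer: -4 + 9·π/2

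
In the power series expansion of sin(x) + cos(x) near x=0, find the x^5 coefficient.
Expand to order 5: sin(x) + cos(x) = x^5/120 + x^4/24 - x^3/6 - x^2/2 + x + 1 + O(x^6).
The coefficient of x^5 is 1/120.

Final answer: 1/120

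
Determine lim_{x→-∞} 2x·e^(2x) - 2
The product is a 0·∞ indeterminate form at x → -∞.
Rewrite the product as 2x / e^(-2x) (an ∞/∞ form) and apply L'Hôpital, or use the standard hierarchy e^(2|x|) ≫ |x| as x → -∞.
The indeterminate product → 0, so the limit = -2.

Final answer: -2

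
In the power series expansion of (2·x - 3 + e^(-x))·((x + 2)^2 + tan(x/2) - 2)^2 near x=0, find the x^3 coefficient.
Expand to order 3: (2·x - 3 + e^(-x))·((x + 2)^2 + tan(x/2) - 2)^2 = 57·x^3/4 - 57·x^2/2 - 32·x - 8 + O(x^4).
The coefficient of x^3 is 57/4.

Final answer: 57/4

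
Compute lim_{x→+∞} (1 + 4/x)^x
As x → +∞: this is the defining limit (1 + 4/x)^x → e^4.
Limit = e^(4).

Final answer: e^(4)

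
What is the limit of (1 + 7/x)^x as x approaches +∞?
As x → +∞: this is the defining limit (1 + 7/x)^x → e^7.
Limit = e^(7).

Final answer: e^(7)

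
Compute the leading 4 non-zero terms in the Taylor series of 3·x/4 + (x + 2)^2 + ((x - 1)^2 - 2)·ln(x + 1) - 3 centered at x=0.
5·x^3/3 - x^2/2 + 15·x/4 + 1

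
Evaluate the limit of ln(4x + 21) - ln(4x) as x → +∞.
This is an ∞ − ∞ indeterminate form.
Combine the logarithms: ln(4x+21) − ln(4x) = ln((4x+21)/(4x)) = ln(1 + 21/(4x)) → ln(1) = 0.
Limit = 0.

Final answer: 0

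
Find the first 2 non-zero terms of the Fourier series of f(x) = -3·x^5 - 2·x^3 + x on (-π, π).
(-694 - 6·π^4 + 116·π^2)·sin(x) + (-13·π^2 + 37/2 + 3·π^4)·sin(2·x)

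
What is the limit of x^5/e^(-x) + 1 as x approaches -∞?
The quotient is an ∞/∞ indeterminate form as x → -∞.
Compare growth rates of the dominant terms (exponentials ≫ polynomials ≫ logarithms), or apply L'Hôpital's rule; the quotient → 0.
Adding the constant: 0 + 1 = 1. Limit = 1.

Final answer: 1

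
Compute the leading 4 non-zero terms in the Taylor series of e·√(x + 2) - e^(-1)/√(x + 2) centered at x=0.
x^3·(5·√(2)·e^(-1)/256 + √(2)·e/128) + x^2·(-√(2)·e/32 - 3·√(2)·e^(-1)/64) + x·(√(2)·e^(-1)/8 + √(2)·e/4) - √(2)·e^(-1)/2 + √(2)·e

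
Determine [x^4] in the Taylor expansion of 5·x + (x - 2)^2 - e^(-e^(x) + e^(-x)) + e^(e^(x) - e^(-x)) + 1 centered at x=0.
Expand to order 4: 5·x + (x - 2)^2 - e^(-e^(x) + e^(-x)) + e^(e^(x) - e^(-x)) + 1 = 10·x^3/3 + x^2 + 5·x + 5 + O(x^5).
The coefficient of x^4 is 0.

Final answer: 0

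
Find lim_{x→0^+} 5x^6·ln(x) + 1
The product is a 0·∞ indeterminate form at x → 0⁺.
Rewrite the product as 5·ln(x) / x^(-6) and apply L'Hôpital, or use the standard hierarchy x^(-6) ≫ |ln x| as x → 0⁺.
The indeterminate product → 0, so the limit = 1.

Final answer: 1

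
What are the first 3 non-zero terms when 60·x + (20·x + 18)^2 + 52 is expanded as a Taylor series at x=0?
400·x^2 + 780·x + 376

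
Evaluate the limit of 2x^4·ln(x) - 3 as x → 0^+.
The product is a 0·∞ indeterminate form at x → 0⁺.
Rewrite the product as 2·ln(x) / x^(-4) and apply L'Hôpital, or use the standard hierarchy x^(-4) ≫ |ln x| as x → 0⁺.
The indeterminate product → 0, so the limit = -3.

Final answer: -3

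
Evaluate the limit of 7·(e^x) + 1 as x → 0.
Direct substitution at x = 0 gives 8.

Final answer: 8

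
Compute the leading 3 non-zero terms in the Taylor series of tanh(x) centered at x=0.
2·x^5/15 - x^3/3 + x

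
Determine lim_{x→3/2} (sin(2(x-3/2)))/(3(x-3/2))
Both numerator and denominator → 0 as x → 3/2; this is a 0/0 indeterminate form.
Expand each to leading order near x = 3/2: numerator ~ 2·(x - 3/2), denominator ~ 3·(x - 3/2).
The limit of the ratio is 2/3.

Final answer: 2/3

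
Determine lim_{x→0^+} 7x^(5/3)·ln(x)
This is a 0·∞ indeterminate form at x → 0⁺.
Rewrite the product as 7·ln(x) / x^(-5/3) and apply L'Hôpital, or use the standard hierarchy x^(-5/3) ≫ |ln x| as x → 0⁺.
The indeterminate product → 0, so the limit = 0.

Final answer: 0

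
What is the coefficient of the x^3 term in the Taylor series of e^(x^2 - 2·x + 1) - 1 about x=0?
Expand to order 3: e^(x^2 - 2·x + 1) - 1 = -10·e·x^3/3 + 3·e·x^2 - 2·e·x - 1 + e + O(x^4).
The coefficient of x^3 is -10·e/3.

Final answer: -10·e/3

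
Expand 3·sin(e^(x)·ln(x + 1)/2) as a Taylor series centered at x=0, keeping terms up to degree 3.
7·x^3/16 + 3·x^2/4 + 3·x/2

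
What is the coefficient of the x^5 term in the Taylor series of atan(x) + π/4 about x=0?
Expand to order 5: atan(x) + π/4 = x^5/5 - x^3/3 + x + π/4 + O(x^6).
The coefficient of x^5 is 1/5.

Final answer: 1/5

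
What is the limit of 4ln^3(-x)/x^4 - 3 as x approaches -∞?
The quotient is an ∞/∞ indeterminate form as x → -∞.
Compare growth rates of the dominant terms (exponentials ≫ polynomials ≫ logarithms), or apply L'Hôpital's rule; the quotient → 0.
Adding the constant: 0 - 3 = -3. Limit = -3.

Final answer: -3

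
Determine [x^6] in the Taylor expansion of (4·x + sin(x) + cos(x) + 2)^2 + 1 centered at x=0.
Expand to order 6: (4·x + sin(x) + cos(x) + 2)^2 + 1 = 11·x^6/180 + 19·x^5/30 - 7·x^4/6 - 6·x^3 + 22·x^2 + 30·x + 10 + O(x^7).
The coefficient of x^6 is 11/180.

Final answer: 11/180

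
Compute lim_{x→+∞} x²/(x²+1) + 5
Evaluate the dominant behaviour as x → +∞; each term tends to a finite value or vanishes.
Limit = 6.

Final answer: 6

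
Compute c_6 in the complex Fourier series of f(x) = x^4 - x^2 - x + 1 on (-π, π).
Compute the real Fourier coefficients first: a_6 = -4/27 + 2·π^2/9, b_6 = 1/3.
Then c_6 = (a_6 − i·b_6)/2 = -2/27 + π^2/9 - i/6.

Final answer: -2/27 + π^2/9 - i/6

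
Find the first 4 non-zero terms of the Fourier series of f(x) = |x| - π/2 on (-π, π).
-4·cos(x)/π - 4·cos(3·x)/(9·π) - 4·cos(5·x)/(25·π) - 4·cos(7·x)/(49·π)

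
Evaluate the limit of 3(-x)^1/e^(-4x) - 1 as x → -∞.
The quotient is an ∞/∞ indeterminate form as x → -∞.
Compare growth rates of the dominant terms (exponentials ≫ polynomials ≫ logarithms), or apply L'Hôpital's rule; the quotient → 0.
Adding the constant: 0 - 1 = -1. Limit = -1.

Final answer: -1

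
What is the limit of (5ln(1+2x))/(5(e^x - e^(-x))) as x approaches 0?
Both numerator and denominator → 0 as x → 0; this is a 0/0 indeterminate form.
Expand each to leading order near x = 0: numerator ~ 10·x, denominator ~ 10·x.
The limit of the ratio is 1.

Final answer: 1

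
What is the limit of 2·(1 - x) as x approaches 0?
Direct substitution at x = 0 gives 2.

Final answer: 2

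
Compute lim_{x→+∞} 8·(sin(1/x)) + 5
Evaluate the dominant behaviour as x → +∞; each term tends to a finite value or vanishes.
Limit = 5.

Final answer: 5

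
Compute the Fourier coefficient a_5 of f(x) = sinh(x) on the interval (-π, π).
a_5 = (1/π) ∫_{-π}^{π} f(x)·cos(5x) dx.
Evaluate the integral (use parity and integration by parts as needed): a_5 = 0.

Final answer: 0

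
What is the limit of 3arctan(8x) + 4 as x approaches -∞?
Evaluate the dominant behaviour as x → -∞; each term tends to a finite value or vanishes.
Limit = 4 - 3·π/2.

Final answer: 4 - 3·π/2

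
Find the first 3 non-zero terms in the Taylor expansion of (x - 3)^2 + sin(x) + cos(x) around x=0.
x^2/2 - 5·x + 10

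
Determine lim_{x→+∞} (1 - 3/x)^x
As x → +∞: this is the defining limit (1 - 3/x)^x → e^(-3).
Limit = e^(-3).

Final answer: e^(-3)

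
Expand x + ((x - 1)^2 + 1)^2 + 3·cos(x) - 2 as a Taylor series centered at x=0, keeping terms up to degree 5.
9·x^4/8 - 4·x^3 + 13·x^2/2 - 7·x + 5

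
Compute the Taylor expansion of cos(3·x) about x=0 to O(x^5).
27·x^4/8 - 9·x^2/2 + 1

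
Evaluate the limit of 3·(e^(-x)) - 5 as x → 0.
Direct substitution at x = 0 gives -2.

Final answer: -2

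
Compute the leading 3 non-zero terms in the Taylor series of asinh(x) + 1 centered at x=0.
-x^3/6 + x + 1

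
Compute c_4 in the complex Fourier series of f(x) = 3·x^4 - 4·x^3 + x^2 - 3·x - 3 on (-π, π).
Compute the real Fourier coefficients first: a_4 = -5/16 + 3·π^2/2, b_4 = 3/4 + 2·π^2.
Then c_4 = (a_4 − i·b_4)/2 = -5/32 + 3·π^2/4 - i·π^2 - 3·i/8.

Final answer: -5/32 + 3·π^2/4 - i·π^2 - 3·i/8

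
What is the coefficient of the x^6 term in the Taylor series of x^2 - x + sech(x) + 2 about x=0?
Expand to order 6: x^2 - x + sech(x) + 2 = -61·x^6/720 + 5·x^4/24 + x^2/2 - x + 3 + O(x^7).
The coefficient of x^6 is -61/720.

Final answer: -61/720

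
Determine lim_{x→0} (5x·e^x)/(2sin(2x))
Both numerator and denominator → 0 as x → 0; this is a 0/0 indeterminate form.
Expand each to leading order near x = 0: numerator ~ 5·x, denominator ~ 4·x.
The limit of the ratio is 5/4.

Final answer: 5/4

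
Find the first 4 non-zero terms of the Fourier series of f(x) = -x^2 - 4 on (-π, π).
4·cos(x) - cos(2·x) + 4·cos(3·x)/9 - 4 - π^2/3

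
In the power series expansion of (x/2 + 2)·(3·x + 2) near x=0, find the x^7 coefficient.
Expand to order 7: (x/2 + 2)·(3·x + 2) = 3·x^2/2 + 7·x + 4 + O(x^8).
The coefficient of x^7 is 0.

Final answer: 0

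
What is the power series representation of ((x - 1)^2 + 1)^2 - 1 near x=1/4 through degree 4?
369/256 - 75·(x - 1/4)/16 + 43·(x - 1/4)^2/8 - 3·(x - 1/4)^3 + (x - 1/4)^4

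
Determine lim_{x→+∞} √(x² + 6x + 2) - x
As x → +∞: multiply by the conjugate to get (6x+2)/(√(x²+6x+2)+x); the denominator ~ 2x, so the limit is 6/2 = 3.
Limit = 3.

Final answer: 3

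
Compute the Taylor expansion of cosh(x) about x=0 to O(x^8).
x^6/720 + x^4/24 + x^2/2 + 1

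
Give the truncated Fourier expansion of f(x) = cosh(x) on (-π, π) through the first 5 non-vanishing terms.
-cos(x)·sinh(π)/π + 2·cos(2·x)·sinh(π)/(5·π) - cos(3·x)·sinh(π)/(5·π) + 2·cos(4·x)·sinh(π)/(17·π) + sinh(π)/π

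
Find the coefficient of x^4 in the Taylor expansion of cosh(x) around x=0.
Expand to order 4: cosh(x) = x^4/24 + x^2/2 + 1 + O(x^5).
The coefficient of x^4 is 1/24.

Final answer: 1/24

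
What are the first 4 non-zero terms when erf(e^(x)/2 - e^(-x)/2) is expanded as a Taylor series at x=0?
17·x^7/(360·√(π)) - 7·x^5/(60·√(π)) - x^3/(3·√(π)) + 2·x/√(π)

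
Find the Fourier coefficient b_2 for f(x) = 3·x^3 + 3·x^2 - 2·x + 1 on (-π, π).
b_2 = (1/π) ∫_{-π}^{π} f(x)·sin(2x) dx.
Evaluate the integral (use parity and integration by parts as needed): b_2 = 13/2 - 3·π^2.

Final answer: 13/2 - 3·π^2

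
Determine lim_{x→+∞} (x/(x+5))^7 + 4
As x → +∞: x/(x+5) = 1/(1 + 5/x) → 1, and the 7th power of a limit-1 base also → 1; with the additive constant, 1 + 4 = 5.
Limit = 5.

Final answer: 5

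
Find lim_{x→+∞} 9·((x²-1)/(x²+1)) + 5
Evaluate the dominant behaviour as x → +∞; each term tends to a finite value or vanishes.
Limit = 14.

Final answer: 14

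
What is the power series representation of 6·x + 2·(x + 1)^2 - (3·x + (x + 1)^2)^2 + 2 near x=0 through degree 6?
-x^4 - 10·x^3 - 25·x^2 + 3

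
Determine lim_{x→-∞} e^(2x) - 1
Evaluate the dominant behaviour as x → -∞; each term tends to a finite value or vanishes.
Limit = -1.

Final answer: -1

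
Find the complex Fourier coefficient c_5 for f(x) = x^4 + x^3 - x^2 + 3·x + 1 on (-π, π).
Compute the real Fourier coefficients first: a_5 = 148/625 - 8·π^2/25, b_5 = 138/125 + 2·π^2/5.
Then c_5 = (a_5 − i·b_5)/2 = -4·π^2/25 + 74/625 - i·π^2/5 - 69·i/125.

Final answer: -4·π^2/25 + 74/625 - i·π^2/5 - 69·i/125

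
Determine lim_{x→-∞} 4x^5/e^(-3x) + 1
The quotient is an ∞/∞ indeterminate form as x → -∞.
Compare growth rates of the dominant terms (exponentials ≫ polynomials ≫ logarithms), or apply L'Hôpital's rule; the quotient → 0.
Adding the constant: 0 + 1 = 1. Limit = 1.

Final answer: 1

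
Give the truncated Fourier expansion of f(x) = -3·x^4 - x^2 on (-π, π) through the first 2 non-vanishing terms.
(-140 + 24·π^2)·cos(x) - 3·π^4/5 - π^2/3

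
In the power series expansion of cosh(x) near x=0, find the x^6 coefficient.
Expand to order 6: cosh(x) = x^6/720 + x^4/24 + x^2/2 + 1 + O(x^7).
The coefficient of x^6 is 1/720.

Final answer: 1/720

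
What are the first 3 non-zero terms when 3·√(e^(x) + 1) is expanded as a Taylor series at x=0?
9·√(2)·x^2/32 + 3·√(2)·x/4 + 3·√(2)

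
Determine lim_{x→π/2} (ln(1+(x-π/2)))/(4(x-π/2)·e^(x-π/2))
Both numerator and denominator → 0 as x → π/2; this is a 0/0 indeterminate form.
Expand each to leading order near x = π/2: numerator ~ (x - π/2), denominator ~ 4·(x - π/2).
The limit of the ratio is 1/4.

Final answer: 1/4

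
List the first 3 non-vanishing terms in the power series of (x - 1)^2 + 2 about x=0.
x^2 - 2·x + 3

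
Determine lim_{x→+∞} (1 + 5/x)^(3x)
As x → +∞: write (1 + 5/x)^(3x) = ((1 + 5/x)^x)^3 → (e^5)^3 = e^15.
Limit = e^(15).

Final answer: e^(15)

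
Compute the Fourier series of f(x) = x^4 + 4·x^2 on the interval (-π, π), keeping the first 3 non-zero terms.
(32 - 8·π^2)·cos(x) + (1 + 2·π^2)·cos(2·x) + 4·π^2/3 + π^4/5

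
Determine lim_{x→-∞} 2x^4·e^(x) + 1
The product is a 0·∞ indeterminate form at x → -∞.
Rewrite the product as 2x^4 / e^(-x) (an ∞/∞ form) and apply L'Hôpital, or use the standard hierarchy e^(|x|) ≫ |x^4| as x → -∞.
The indeterminate product → 0, so the limit = 1.

Final answer: 1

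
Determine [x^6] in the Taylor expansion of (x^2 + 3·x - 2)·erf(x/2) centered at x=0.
Expand to order 6: (x^2 + 3·x - 2)·erf(x/2) = 3·x^6/(160·√(π)) - 23·x^5/(240·√(π)) - x^4/(4·√(π)) + 7·x^3/(6·√(π)) + 3·x^2/√(π) - 2·x/√(π) + O(x^7).
The coefficient of x^6 is 3/(160·√(π)).

Final answer: 3/(160·√(π))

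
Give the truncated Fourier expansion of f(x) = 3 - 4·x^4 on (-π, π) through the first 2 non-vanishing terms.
(-192 + 32·π^2)·cos(x) - 4·π^4/5 + 3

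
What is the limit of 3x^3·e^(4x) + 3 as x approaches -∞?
The product is a 0·∞ indeterminate form at x → -∞.
Rewrite the product as 3x^3 / e^(-4x) (an ∞/∞ form) and apply L'Hôpital, or use the standard hierarchy e^(4|x|) ≫ |x^3| as x → -∞.
The indeterminate product → 0, so the limit = 3.

Final answer: 3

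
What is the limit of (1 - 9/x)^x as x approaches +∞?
As x → +∞: this is the defining limit (1 - 9/x)^x → e^(-9).
Limit = e^(-9).

Final answer: e^(-9)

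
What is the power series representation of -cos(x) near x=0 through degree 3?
x^2/2 - 1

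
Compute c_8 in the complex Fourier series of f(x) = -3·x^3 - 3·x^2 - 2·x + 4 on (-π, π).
Compute the real Fourier coefficients first: a_8 = -3/16, b_8 = 55/128 + 3·π^2/4.
Then c_8 = (a_8 − i·b_8)/2 = -3/32 - 3·i·π^2/8 - 55·i/256.

Final answer: -3/32 - 3·i·π^2/8 - 55·i/256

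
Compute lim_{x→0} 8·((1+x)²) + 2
Direct substitution at x = 0 gives 10.

Final answer: 10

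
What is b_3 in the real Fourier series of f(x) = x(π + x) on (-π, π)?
b_3 = (1/π) ∫_{-π}^{π} f(x)·sin(3x) dx.
Evaluate the integral (use parity and integration by parts as needed): b_3 = 2·π/3.

Final answer: 2·π/3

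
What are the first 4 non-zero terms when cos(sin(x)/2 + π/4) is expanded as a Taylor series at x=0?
5·√(2)·x^3/96 - √(2)·x^2/16 - √(2)·x/4 + √(2)/2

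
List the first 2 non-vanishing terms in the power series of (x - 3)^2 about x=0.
9 - 6·x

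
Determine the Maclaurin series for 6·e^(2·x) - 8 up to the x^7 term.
16·x^7/105 + 8·x^6/15 + 8·x^5/5 + 4·x^4 + 8·x^3 + 12·x^2 + 12·x - 2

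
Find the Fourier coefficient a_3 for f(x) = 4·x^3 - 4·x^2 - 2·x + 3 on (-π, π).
a_3 = (1/π) ∫_{-π}^{π} f(x)·cos(3x) dx.
Evaluate the integral (use parity and integration by parts as needed): a_3 = 16/9.

Final answer: 16/9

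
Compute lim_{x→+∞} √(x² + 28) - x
This is an ∞ − ∞ indeterminate form.
Multiply and divide by the conjugate √(x²+28) + x; the x² terms cancel, leaving 28/(√(x²+28)+x) → 0.
Limit = 0.

Final answer: 0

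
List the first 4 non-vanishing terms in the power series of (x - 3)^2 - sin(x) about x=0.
x^3/6 + x^2 - 7·x + 9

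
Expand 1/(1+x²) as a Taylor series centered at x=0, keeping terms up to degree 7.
-x^6 + x^4 - x^2 + 1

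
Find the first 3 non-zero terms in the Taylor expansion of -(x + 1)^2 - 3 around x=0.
-x^2 - 2·x - 4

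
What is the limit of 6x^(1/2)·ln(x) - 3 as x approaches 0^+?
The product is a 0·∞ indeterminate form at x → 0⁺.
Rewrite the product as 6·ln(x) / x^(-1/2) and apply L'Hôpital, or use the standard hierarchy x^(-1/2) ≫ |ln x| as x → 0⁺.
The indeterminate product → 0, so the limit = -3.

Final answer: -3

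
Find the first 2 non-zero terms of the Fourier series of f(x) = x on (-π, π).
2·sin(x) - sin(2·x)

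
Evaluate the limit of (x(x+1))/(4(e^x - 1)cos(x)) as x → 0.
Both numerator and denominator → 0 as x → 0; this is a 0/0 indeterminate form.
Expand each to leading order near x = 0: numerator ~ x, denominator ~ 4·x.
The limit of the ratio is 1/4.

Final answer: 1/4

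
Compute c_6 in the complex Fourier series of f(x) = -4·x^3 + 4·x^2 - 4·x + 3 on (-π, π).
Compute the real Fourier coefficients first: a_6 = 4/9, b_6 = 10/9 + 4·π^2/3.
Then c_6 = (a_6 − i·b_6)/2 = 2/9 - 2·i·π^2/3 - 5·i/9.

Final answer: 2/9 - 2·i·π^2/3 - 5·i/9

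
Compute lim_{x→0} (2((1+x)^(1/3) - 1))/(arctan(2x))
Both numerator and denominator → 0 as x → 0; this is a 0/0 indeterminate form.
Expand each to leading order near x = 0: numerator ~ 2·x/3, denominator ~ 2·x.
The limit of the ratio is 1/3.

Final answer: 1/3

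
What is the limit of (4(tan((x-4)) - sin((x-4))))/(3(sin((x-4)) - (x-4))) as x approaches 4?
Both numerator and denominator → 0 as x → 4; this is a 0/0 indeterminate form.
Expand each to leading order near x = 4: numerator ~ 2·(x - 4)^3, denominator ~ -(x - 4)^3/2.
The limit of the ratio is -4.

Final answer: -4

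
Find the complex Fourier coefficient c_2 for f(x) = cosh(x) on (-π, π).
Compute the real Fourier coefficients first: a_2 = 2·sinh(π)/(5·π), b_2 = 0.
Then c_2 = (a_2 − i·b_2)/2 = sinh(π)/(5·π).

Final answer: sinh(π)/(5·π)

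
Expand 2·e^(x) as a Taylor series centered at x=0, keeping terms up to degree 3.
x^3/3 + x^2 + 2·x + 2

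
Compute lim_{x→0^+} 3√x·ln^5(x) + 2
The product is a 0·∞ indeterminate form at x → 0⁺.
Rewrite the product as 3·ln^5(x) / x^(-1/2) and apply L'Hôpital, or use the standard hierarchy x^(-1/2) ≫ |ln x|^5 as x → 0⁺.
The indeterminate product → 0, so the limit = 2.

Final answer: 2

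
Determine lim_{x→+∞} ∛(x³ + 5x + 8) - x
This is an ∞ − ∞ indeterminate form.
Multiply by (A² + AB + B²)/(A² + AB + B²) where A = ∛(x³+5x + 8), B = x to use A³ − B³ = (A−B)(A²+AB+B²); the x³ terms cancel, leaving (5x + 8)/(A²+AB+B²) with denominator ~ 3x², so the limit is 0.
Limit = 0.

Final answer: 0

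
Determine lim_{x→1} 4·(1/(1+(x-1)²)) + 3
Direct substitution at x = 1 gives 7.

Final answer: 7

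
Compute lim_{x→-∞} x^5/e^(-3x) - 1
The quotient is an ∞/∞ indeterminate form as x → -∞.
Compare growth rates of the dominant terms (exponentials ≫ polynomials ≫ logarithms), or apply L'Hôpital's rule; the quotient → 0.
Adding the constant: 0 - 1 = -1. Limit = -1.

Final answer: -1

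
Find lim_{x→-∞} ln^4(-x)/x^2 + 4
The quotient is an ∞/∞ indeterminate form as x → -∞.
Compare growth rates of the dominant terms (exponentials ≫ polynomials ≫ logarithms), or apply L'Hôpital's rule; the quotient → 0.
Adding the constant: 0 + 4 = 4. Limit = 4.

Final answer: 4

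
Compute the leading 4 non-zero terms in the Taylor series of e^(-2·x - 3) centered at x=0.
-4·x^3·e^(-3)/3 + 2·x^2·e^(-3) - 2·x·e^(-3) + e^(-3)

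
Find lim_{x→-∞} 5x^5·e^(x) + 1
The product is a 0·∞ indeterminate form at x → -∞.
Rewrite the product as 5x^5 / e^(-x) (an ∞/∞ form) and apply L'Hôpital, or use the standard hierarchy e^(|x|) ≫ |x^5| as x → -∞.
The indeterminate product → 0, so the limit = 1.

Final answer: 1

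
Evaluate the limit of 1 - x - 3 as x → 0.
Direct substitution at x = 0 gives -2.

Final answer: -2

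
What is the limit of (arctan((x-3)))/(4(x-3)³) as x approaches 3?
Both numerator and denominator → 0 as x → 3; this is a 0/0 indeterminate form.
Expand each to leading order near x = 3: numerator ~ (x - 3), denominator ~ 4·(x - 3)^3.
The limit of the ratio is ∞.

Final answer: ∞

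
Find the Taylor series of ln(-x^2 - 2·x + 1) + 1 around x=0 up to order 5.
-82·x^5/5 - 17·x^4/2 - 14·x^3/3 - 3·x^2 - 2·x + 1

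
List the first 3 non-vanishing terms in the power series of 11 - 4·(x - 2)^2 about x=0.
-4·x^2 + 16·x - 5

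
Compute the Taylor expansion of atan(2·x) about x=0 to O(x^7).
32·x^5/5 - 8·x^3/3 + 2·x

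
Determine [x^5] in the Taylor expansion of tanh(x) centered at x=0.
Expand to order 5: tanh(x) = 2·x^5/15 - x^3/3 + x + O(x^6).
The coefficient of x^5 is 2/15.

Final answer: 2/15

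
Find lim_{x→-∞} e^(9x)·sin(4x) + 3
Evaluate the dominant behaviour as x → -∞; each term tends to a finite value or vanishes.
Limit = 3.

Final answer: 3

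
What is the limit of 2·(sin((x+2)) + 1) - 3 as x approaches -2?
Direct substitution at x = -2 gives -1.

Final answer: -1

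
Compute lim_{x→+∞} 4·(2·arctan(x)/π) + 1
Evaluate the dominant behaviour as x → +∞; each term tends to a finite value or vanishes.
Limit = 5.

Final answer: 5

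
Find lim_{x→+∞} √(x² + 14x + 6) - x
This is an ∞ − ∞ indeterminate form.
Multiply and divide by the conjugate √(x²+14x + 6) + x; the x² terms cancel, leaving (14x + 6)/(√(x²+14x + 6)+x) → 14/2 = 7.
Limit = 7.

Final answer: 7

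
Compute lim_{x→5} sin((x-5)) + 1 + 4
Direct substitution at x = 5 gives 5.

Final answer: 5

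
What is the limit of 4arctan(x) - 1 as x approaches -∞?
Evaluate the dominant behaviour as x → -∞; each term tends to a finite value or vanishes.
Limit = -2·π - 1.

Final answer: -2·π - 1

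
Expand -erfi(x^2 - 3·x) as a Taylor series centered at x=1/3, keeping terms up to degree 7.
erfi(8/9) + 14·e^(64/81)·(x - 1/3)/(3·√(π)) + 622·e^(64/81)·(x - 1/3)^2/(81·√(π)) + 88942·e^(64/81)·(x - 1/3)^3/(6561·√(π)) + 2463970·e^(64/81)·(x - 1/3)^4/(177147·√(π)) + 58094267·e^(64/81)·(x - 1/3)^5/(4782969·√(π)) + 1485389453·e^(64/81)·(x - 1/3)^6/(1937102445·√(π)) - 331625362411·e^(64/81)·(x - 1/3)^7/(52301766015·√(π))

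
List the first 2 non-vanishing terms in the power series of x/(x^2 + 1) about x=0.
-x^3 + x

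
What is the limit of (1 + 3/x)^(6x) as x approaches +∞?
As x → +∞: write (1 + 3/x)^(6x) = ((1 + 3/x)^x)^6 → (e^3)^6 = e^18.
Limit = e^(18).

Final answer: e^(18)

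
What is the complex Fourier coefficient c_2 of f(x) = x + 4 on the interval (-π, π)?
Compute the real Fourier coefficients first: a_2 = 0, b_2 = -1.
Then c_2 = (a_2 − i·b_2)/2 = i/2.

Final answer: i/2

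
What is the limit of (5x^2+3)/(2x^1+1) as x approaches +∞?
This is an ∞/∞ indeterminate form as x → +∞.
Divide numerator and denominator by x^2 and let the lower-order terms vanish; the numerator's degree 2 exceeds the denominator's degree 1, so the quotient diverges.
Limit = ∞.

Final answer: ∞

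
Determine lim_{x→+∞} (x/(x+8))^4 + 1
As x → +∞: x/(x+8) = 1/(1 + 8/x) → 1, and the 4th power of a limit-1 base also → 1; with the additive constant, 1 + 1 = 2.
Limit = 2.

Final answer: 2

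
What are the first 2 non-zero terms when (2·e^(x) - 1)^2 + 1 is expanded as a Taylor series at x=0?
4·x + 2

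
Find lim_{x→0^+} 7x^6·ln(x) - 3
The product is a 0·∞ indeterminate form at x → 0⁺.
Rewrite the product as 7·ln(x) / x^(-6) and apply L'Hôpital, or use the standard hierarchy x^(-6) ≫ |ln x| as x → 0⁺.
The indeterminate product → 0, so the limit = -3.

Final answer: -3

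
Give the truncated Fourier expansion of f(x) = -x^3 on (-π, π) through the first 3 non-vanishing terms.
(12 - 2·π^2)·sin(x) + (-3/2 + π^2)·sin(2·x) + (4/9 - 2·π^2/3)·sin(3·x)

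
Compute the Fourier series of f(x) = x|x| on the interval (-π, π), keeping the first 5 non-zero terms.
(-8 + 2·π^2)·sin(x)/π - π·sin(2·x) + (-8 + 18·π^2)·sin(3·x)/(27·π) - π·sin(4·x)/2 + (-8 + 50·π^2)·sin(5·x)/(125·π)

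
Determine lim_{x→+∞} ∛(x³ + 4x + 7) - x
This is an ∞ − ∞ indeterminate form.
Multiply by (A² + AB + B²)/(A² + AB + B²) where A = ∛(x³+4x + 7), B = x to use A³ − B³ = (A−B)(A²+AB+B²); the x³ terms cancel, leaving (4x + 7)/(A²+AB+B²) with denominator ~ 3x², so the limit is 0.
Limit = 0.

Final answer: 0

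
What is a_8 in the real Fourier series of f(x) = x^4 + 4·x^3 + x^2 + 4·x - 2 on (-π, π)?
a_8 = (1/π) ∫_{-π}^{π} f(x)·cos(8x) dx.
Evaluate the integral (use parity and integration by parts as needed): a_8 = 13/256 + π^2/8.

Final answer: 13/256 + π^2/8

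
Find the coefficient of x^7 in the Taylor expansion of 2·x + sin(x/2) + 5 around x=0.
Expand to order 7: 2·x + sin(x/2) + 5 = -x^7/645120 + x^5/3840 - x^3/48 + 5·x/2 + 5 + O(x^8).
The coefficient of x^7 is -1/645120.

Final answer: -1/645120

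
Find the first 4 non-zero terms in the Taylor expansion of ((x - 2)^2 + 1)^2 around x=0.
-8·x^3 + 26·x^2 - 40·x + 25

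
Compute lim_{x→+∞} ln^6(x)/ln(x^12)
This is an ∞/∞ indeterminate form as x → +∞.
Write ln(x^12) = 12·ln(x), reducing the quotient to ln^5(x)/12 → ∞.
Limit = ∞.

Final answer: ∞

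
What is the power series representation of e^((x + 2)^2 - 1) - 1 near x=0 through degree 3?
44·x^3·e^(3)/3 + 9·x^2·e^(3) + 4·x·e^(3) - 1 + e^(3)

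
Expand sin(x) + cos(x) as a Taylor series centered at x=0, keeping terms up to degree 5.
x^5/120 + x^4/24 - x^3/6 - x^2/2 + x + 1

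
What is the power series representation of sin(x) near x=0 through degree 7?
-x^7/5040 + x^5/120 - x^3/6 + x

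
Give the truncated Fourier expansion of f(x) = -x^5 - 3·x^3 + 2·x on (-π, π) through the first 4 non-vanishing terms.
(-200 - 2·π^4 + 34·π^2)·sin(x) + (-2·π^2 + 1 + π^4)·sin(2·x) + (-2·π^4/3 - 14·π^2/27 + 136/81)·sin(3·x) + (-85/64 + 7·π^2/8 + π^4/2)·sin(4·x)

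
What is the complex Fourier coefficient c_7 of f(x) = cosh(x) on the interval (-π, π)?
Compute the real Fourier coefficients first: a_7 = -sinh(π)/(25·π), b_7 = 0.
Then c_7 = (a_7 − i·b_7)/2 = -sinh(π)/(50·π).

Final answer: -sinh(π)/(50·π)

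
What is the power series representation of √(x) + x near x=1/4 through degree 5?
3/4 + 2·(x - 1/4) - (x - 1/4)^2 + 2·(x - 1/4)^3 - 5·(x - 1/4)^4 + 14·(x - 1/4)^5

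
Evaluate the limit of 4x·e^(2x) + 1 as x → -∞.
The product is a 0·∞ indeterminate form at x → -∞.
Rewrite the product as 4x / e^(-2x) (an ∞/∞ form) and apply L'Hôpital, or use the standard hierarchy e^(2|x|) ≫ |x| as x → -∞.
The indeterminate product → 0, so the limit = 1.

Final answer: 1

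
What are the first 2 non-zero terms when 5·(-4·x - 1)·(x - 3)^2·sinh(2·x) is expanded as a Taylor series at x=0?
-300·x^2 - 90·x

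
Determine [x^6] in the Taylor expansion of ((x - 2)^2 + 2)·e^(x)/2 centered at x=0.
Expand to order 6: ((x - 2)^2 + 2)·e^(x)/2 = x^6/120 + x^5/40 + x^4/24 + x + 3 + O(x^7).
The coefficient of x^6 is 1/120.

Final answer: 1/120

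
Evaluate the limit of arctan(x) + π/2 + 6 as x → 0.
Direct substitution at x = 0 gives π/2 + 6.

Final answer: π/2 + 6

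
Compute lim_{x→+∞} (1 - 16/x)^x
As x → +∞: this is the defining limit (1 - 16/x)^x → e^(-16).
Limit = e^(-16).

Final answer: e^(-16)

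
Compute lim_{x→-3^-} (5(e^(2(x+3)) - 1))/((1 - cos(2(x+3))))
Both numerator and denominator → 0 as x → -3^-; this is a 0/0 indeterminate form.
Expand each to leading order near x = -3: numerator ~ 10·(x + 3), denominator ~ 2·(x + 3)^2.
The limit of the ratio is -∞.

Final answer: -∞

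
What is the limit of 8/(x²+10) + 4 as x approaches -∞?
Evaluate the dominant behaviour as x → -∞; each term tends to a finite value or vanishes.
Limit = 4.

Final answer: 4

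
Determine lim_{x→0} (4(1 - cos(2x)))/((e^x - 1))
Both numerator and denominator → 0 as x → 0; this is a 0/0 indeterminate form.
Expand each to leading order near x = 0: numerator ~ 8·x^2, denominator ~ x.
The limit of the ratio is 0.

Final answer: 0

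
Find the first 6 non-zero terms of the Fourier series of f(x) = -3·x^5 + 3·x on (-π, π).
(-714 - 6·π^4 + 120·π^2)·sin(x) + (-15·π^2 + 39/2 + 3·π^4)·sin(2·x) + (-2·π^4 - 26/27 + 40·π^2/9)·sin(3·x) + (-15·π^2/8 - 51/64 + 3·π^4/2)·sin(4·x) + (-6·π^4/5 + 606/625 + 24·π^2/25)·sin(5·x) + (-5·π^2/9 - 49/54 + π^4)·sin(6·x)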